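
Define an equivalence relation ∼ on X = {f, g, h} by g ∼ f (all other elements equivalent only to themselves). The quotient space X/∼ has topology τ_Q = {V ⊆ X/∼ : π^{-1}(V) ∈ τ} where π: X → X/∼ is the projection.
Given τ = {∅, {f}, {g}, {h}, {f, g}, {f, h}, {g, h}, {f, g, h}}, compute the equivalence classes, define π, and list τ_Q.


X/∼ = {[f=g], [h]}; |τ_Q| = 4.

Equivalence classes: [f=g], [h].
Quotient map π: X → X/∼ sends f ↦ [f=g], g ↦ [f=g], h ↦ [h].
For each subset V ⊆ X/∼, compute π^{-1}(V) ⊆ X and check whether π^{-1}(V) ∈ τ. V is open in τ_Q iff π^{-1}(V) ∈ τ.
  V = {}: π^{-1}(V) = ∅ ∈ τ ✓.
  V = {[f=g]}: π^{-1}(V) = {f, g} ∈ τ ✓.
  V = {[h]}: π^{-1}(V) = {h} ∈ τ ✓.
  V = {[f=g], [h]}: π^{-1}(V) = {f, g, h} ∈ τ ✓.
Open sets in the quotient: τ_Q = {{}, {[f=g]}, {[h]}, {[f=g], [h]}} (4 elements).


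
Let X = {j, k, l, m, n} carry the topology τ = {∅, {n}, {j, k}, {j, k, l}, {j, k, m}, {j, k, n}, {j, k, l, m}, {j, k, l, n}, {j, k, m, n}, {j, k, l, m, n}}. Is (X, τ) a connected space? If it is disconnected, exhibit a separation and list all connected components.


(X, τ) is disconnected; components = [{n}, {j, k, l, m}].

Find clopen sets (U ∈ τ with X ∖ U ∈ τ):
  U = ∅, X ∖ U = {j, k, l, m, n} — both open, so U is clopen.
  U = {n}, X ∖ U = {j, k, l, m} — both open, so U is clopen.
  U = {j, k, l, m}, X ∖ U = {n} — both open, so U is clopen.
  U = {j, k, l, m, n}, X ∖ U = ∅ — both open, so U is clopen.
Nontrivial clopen(s) exist: e.g. {n}. So (X, τ) is disconnected.
Compute connected components by grouping points that agree on all clopens:
  component: {n}
  component: {j, k, l, m}


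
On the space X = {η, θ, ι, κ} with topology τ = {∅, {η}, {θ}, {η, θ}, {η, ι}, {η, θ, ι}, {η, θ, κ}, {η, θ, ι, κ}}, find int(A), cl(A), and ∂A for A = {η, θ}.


int(A) = {η, θ}, cl(A) = {η, θ, ι, κ}, ∂A = {ι, κ}.

Closed sets in (X, τ) are complements of opens:
  closed(X, τ) = {∅, {ι}, {κ}, {θ, κ}, {ι, κ}, {η, ι, κ}, {θ, ι, κ}, {η, θ, ι, κ}}.
int(A) = ⋃ {U ∈ τ : U ⊆ A}. Opens contained in A: ∅, {η}, {θ}, {η, θ}.
Taking the union of these: int(A) = {η, θ}.
cl(A) = ⋂ {C closed : A ⊆ C}. Closed sets containing A: {η, θ, ι, κ}.
Intersecting these: cl(A) = {η, θ, ι, κ}.
∂A = cl(A) ∖ int(A) = {η, θ, ι, κ} ∖ {η, θ} = {ι, κ}.


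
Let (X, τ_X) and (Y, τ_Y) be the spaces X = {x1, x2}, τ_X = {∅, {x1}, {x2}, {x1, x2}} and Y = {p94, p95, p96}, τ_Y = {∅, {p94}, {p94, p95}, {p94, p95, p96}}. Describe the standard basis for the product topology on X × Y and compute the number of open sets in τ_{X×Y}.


Basis B = {∅ × ∅, {x1} × {p94}, {x2} × {p94}, {x1} × {p94, p95}, {x1, x2} × {p94}, {x2} × {p94, p95}, {x1} × {p94, p95, p96}, {x2} × {p94, p95, p96}, {x1, x2} × {p94, p95}, {x1, x2} × {p94, p95, p96}}; |τ_{X×Y}| = 16.

Enumerate products U × V with U ∈ τ_X, V ∈ τ_Y (deduplicated):
  ∅ × ∅ = {} (∅)
  {x1} × {p94} = {(x1,p94)}
  {x2} × {p94} = {(x2,p94)}
  {x1} × {p94, p95} = {(x1,p94), (x1,p95)}
  {x1, x2} × {p94} = {(x1,p94), (x2,p94)}
  {x2} × {p94, p95} = {(x2,p94), (x2,p95)}
  {x1} × {p94, p95, p96} = {(x1,p94), (x1,p95), (x1,p96)}
  {x2} × {p94, p95, p96} = {(x2,p94), (x2,p95), (x2,p96)}
  {x1, x2} × {p94, p95} = {(x1,p94), (x1,p95), (x2,p94), (x2,p95)}
  {x1, x2} × {p94, p95, p96} = {(x1,p94), (x1,p95), (x1,p96), (x2,p94), (x2,p95), (x2,p96)}
These 10 distinct sets form the basis B.
Close under arbitrary unions to get τ_{X×Y}; counting gives |τ_{X×Y}| = 16.


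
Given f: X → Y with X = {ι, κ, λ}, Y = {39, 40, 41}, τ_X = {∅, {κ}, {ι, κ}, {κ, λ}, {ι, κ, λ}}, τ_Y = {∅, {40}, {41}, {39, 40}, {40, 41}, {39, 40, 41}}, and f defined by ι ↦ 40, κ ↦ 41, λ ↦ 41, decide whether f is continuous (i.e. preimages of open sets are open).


f is NOT continuous.

Compute f^{-1}(U) for each U ∈ τ_Y:
  U = ∅: f^{-1}(U) = ∅ ∈ τ_X ✓.
  U = {40}: f^{-1}(U) = {ι} ∉ τ_X ✗.
  U = {41}: f^{-1}(U) = {κ, λ} ∈ τ_X ✓.
  U = {39, 40}: f^{-1}(U) = {ι} ∉ τ_X ✗.
  U = {40, 41}: f^{-1}(U) = {ι, κ, λ} ∈ τ_X ✓.
  U = {39, 40, 41}: f^{-1}(U) = {ι, κ, λ} ∈ τ_X ✓.
Found U = {40} with f^{-1}(U) = {ι} not in τ_X. Therefore f is NOT continuous.


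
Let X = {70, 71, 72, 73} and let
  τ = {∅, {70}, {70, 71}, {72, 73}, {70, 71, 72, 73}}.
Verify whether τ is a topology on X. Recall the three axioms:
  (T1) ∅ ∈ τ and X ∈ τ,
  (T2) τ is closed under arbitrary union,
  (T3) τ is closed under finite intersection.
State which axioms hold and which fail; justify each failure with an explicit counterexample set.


τ is NOT a topology on X.

Axiom (T1): ∅ ∈ τ? Yes; X ∈ τ? Yes.
Axiom (T2/T3): check pairwise unions and intersections of members of τ.
Counterexample for (T2): {70} ∪ {72, 73} = {70, 72, 73} ∉ τ. Therefore τ is NOT a topology.


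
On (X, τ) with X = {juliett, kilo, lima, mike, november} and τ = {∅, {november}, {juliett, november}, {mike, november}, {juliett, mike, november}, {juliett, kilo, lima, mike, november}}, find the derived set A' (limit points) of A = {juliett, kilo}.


A' = {kilo, lima}

For each x ∈ X, list the open sets U ∈ τ with x ∈ U, then check whether U ∩ (A ∖ {x}) ≠ ∅ for every such U.
  x = juliett: open {juliett, november} ∋ x has {juliett, november} ∩ (A ∖ {juliett}) = ∅, so x is NOT a limit point.
  x = kilo: opens ∋ x are {juliett, kilo, lima, mike, november}; each meets A ∖ {kilo}, so x IS a limit point.
  x = lima: opens ∋ x are {juliett, kilo, lima, mike, november}; each meets A ∖ {lima}, so x IS a limit point.
  x = mike: open {mike, november} ∋ x has {mike, november} ∩ (A ∖ {mike}) = ∅, so x is NOT a limit point.
  x = november: open {november} ∋ x has {november} ∩ (A ∖ {november}) = ∅, so x is NOT a limit point.
Collecting: A' = {kilo, lima}.


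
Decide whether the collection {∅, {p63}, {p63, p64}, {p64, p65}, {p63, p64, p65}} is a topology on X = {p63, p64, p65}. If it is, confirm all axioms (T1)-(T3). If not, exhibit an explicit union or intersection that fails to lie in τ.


τ is NOT a topology on X.

Axiom (T1): ∅ ∈ τ? Yes; X ∈ τ? Yes.
Axiom (T2/T3): check pairwise unions and intersections of members of τ.
Counterexample for (T3): {p63, p64} ∩ {p64, p65} = {p64} ∉ τ. Therefore τ is NOT a topology.


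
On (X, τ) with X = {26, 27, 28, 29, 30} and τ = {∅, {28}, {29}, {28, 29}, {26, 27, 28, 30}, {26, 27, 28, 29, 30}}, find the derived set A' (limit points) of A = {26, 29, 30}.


A' = {26, 27, 30}

For each x ∈ X, list the open sets U ∈ τ with x ∈ U, then check whether U ∩ (A ∖ {x}) ≠ ∅ for every such U.
  x = 26: opens ∋ x are {26, 27, 28, 30}, {26, 27, 28, 29, 30}; each meets A ∖ {26}, so x IS a limit point.
  x = 27: opens ∋ x are {26, 27, 28, 30}, {26, 27, 28, 29, 30}; each meets A ∖ {27}, so x IS a limit point.
  x = 28: open {28} ∋ x has {28} ∩ (A ∖ {28}) = ∅, so x is NOT a limit point.
  x = 29: open {29} ∋ x has {29} ∩ (A ∖ {29}) = ∅, so x is NOT a limit point.
  x = 30: opens ∋ x are {26, 27, 28, 30}, {26, 27, 28, 29, 30}; each meets A ∖ {30}, so x IS a limit point.
Collecting: A' = {26, 27, 30}.


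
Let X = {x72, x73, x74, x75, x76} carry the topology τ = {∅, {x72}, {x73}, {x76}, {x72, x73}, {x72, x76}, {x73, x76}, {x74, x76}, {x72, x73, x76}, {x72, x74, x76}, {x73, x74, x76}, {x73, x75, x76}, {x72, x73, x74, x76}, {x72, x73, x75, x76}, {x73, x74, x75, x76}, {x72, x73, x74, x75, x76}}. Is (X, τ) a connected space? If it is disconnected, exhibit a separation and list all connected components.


(X, τ) is disconnected; components = [{x72}, {x73, x74, x75, x76}].

Find clopen sets (U ∈ τ with X ∖ U ∈ τ):
  U = ∅, X ∖ U = {x72, x73, x74, x75, x76} — both open, so U is clopen.
  U = {x72}, X ∖ U = {x73, x74, x75, x76} — both open, so U is clopen.
  U = {x73, x74, x75, x76}, X ∖ U = {x72} — both open, so U is clopen.
  U = {x72, x73, x74, x75, x76}, X ∖ U = ∅ — both open, so U is clopen.
Nontrivial clopen(s) exist: e.g. {x72}. So (X, τ) is disconnected.
Compute connected components by grouping points that agree on all clopens:
  component: {x72}
  component: {x73, x74, x75, x76}


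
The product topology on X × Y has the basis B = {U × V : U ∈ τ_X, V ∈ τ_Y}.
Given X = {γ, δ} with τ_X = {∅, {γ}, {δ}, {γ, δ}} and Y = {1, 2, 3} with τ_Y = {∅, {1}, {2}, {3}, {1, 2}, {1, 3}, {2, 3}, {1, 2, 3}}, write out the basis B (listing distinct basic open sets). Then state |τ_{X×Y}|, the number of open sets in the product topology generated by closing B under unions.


Basis B = {∅ × ∅, {γ} × {1}, {γ} × {2}, {γ} × {3}, {δ} × {1}, {δ} × {2}, {δ} × {3}, {γ} × {1, 2}, {γ} × {1, 3}, {γ, δ} × {1}, {γ} × {2, 3}, {γ, δ} × {2}, {γ, δ} × {3}, {δ} × {1, 2}, {δ} × {1, 3}, {δ} × {2, 3}, {γ} × {1, 2, 3}, {δ} × {1, 2, 3}, {γ, δ} × {1, 2}, {γ, δ} × {1, 3}, {γ, δ} × {2, 3}, {γ, δ} × {1, 2, 3}}; |τ_{X×Y}| = 64.

Enumerate products U × V with U ∈ τ_X, V ∈ τ_Y (deduplicated):
  ∅ × ∅ = {} (∅)
  {γ} × {1} = {(γ,1)}
  {γ} × {2} = {(γ,2)}
  {γ} × {3} = {(γ,3)}
  {δ} × {1} = {(δ,1)}
  {δ} × {2} = {(δ,2)}
  {δ} × {3} = {(δ,3)}
  {γ} × {1, 2} = {(γ,1), (γ,2)}
  {γ} × {1, 3} = {(γ,1), (γ,3)}
  {γ, δ} × {1} = {(γ,1), (δ,1)}
  {γ} × {2, 3} = {(γ,2), (γ,3)}
  {γ, δ} × {2} = {(γ,2), (δ,2)}
  {γ, δ} × {3} = {(γ,3), (δ,3)}
  {δ} × {1, 2} = {(δ,1), (δ,2)}
  {δ} × {1, 3} = {(δ,1), (δ,3)}
  {δ} × {2, 3} = {(δ,2), (δ,3)}
  {γ} × {1, 2, 3} = {(γ,1), (γ,2), (γ,3)}
  {δ} × {1, 2, 3} = {(δ,1), (δ,2), (δ,3)}
  {γ, δ} × {1, 2} = {(γ,1), (γ,2), (δ,1), (δ,2)}
  {γ, δ} × {1, 3} = {(γ,1), (γ,3), (δ,1), (δ,3)}
  {γ, δ} × {2, 3} = {(γ,2), (γ,3), (δ,2), (δ,3)}
  {γ, δ} × {1, 2, 3} = {(γ,1), (γ,2), (γ,3), (δ,1), (δ,2), (δ,3)}
These 22 distinct sets form the basis B.
Close under arbitrary unions to get τ_{X×Y}; counting gives |τ_{X×Y}| = 64.


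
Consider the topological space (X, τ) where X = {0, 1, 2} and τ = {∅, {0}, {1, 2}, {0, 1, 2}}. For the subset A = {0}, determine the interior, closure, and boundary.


int(A) = {0}, cl(A) = {0}, ∂A = ∅.

Closed sets in (X, τ) are complements of opens:
  closed(X, τ) = {∅, {0}, {1, 2}, {0, 1, 2}}.
int(A) = ⋃ {U ∈ τ : U ⊆ A}. Opens contained in A: ∅, {0}.
Taking the union of these: int(A) = {0}.
cl(A) = ⋂ {C closed : A ⊆ C}. Closed sets containing A: {0}, {0, 1, 2}.
Intersecting these: cl(A) = {0}.
∂A = cl(A) ∖ int(A) = {0} ∖ {0} = ∅.


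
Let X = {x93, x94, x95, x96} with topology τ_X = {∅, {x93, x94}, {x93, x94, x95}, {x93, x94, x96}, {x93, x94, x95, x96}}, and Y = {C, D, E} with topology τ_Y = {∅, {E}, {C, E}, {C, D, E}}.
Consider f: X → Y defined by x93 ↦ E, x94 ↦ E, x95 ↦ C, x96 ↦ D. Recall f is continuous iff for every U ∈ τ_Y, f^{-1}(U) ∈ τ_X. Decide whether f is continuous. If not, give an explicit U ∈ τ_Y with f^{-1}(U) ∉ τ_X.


f IS continuous.

Compute f^{-1}(U) for each U ∈ τ_Y:
  U = ∅: f^{-1}(U) = ∅ ∈ τ_X ✓.
  U = {E}: f^{-1}(U) = {x93, x94} ∈ τ_X ✓.
  U = {C, E}: f^{-1}(U) = {x93, x94, x95} ∈ τ_X ✓.
  U = {C, D, E}: f^{-1}(U) = {x93, x94, x95, x96} ∈ τ_X ✓.
Every preimage lies in τ_X, so f IS continuous.


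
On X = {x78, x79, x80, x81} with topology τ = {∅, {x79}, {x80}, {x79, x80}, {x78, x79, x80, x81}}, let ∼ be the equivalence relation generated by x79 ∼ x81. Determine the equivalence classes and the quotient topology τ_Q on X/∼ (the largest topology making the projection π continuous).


X/∼ = {[x78], [x79=x81], [x80]}; |τ_Q| = 3.

Equivalence classes: [x78], [x79=x81], [x80].
Quotient map π: X → X/∼ sends x78 ↦ [x78], x79 ↦ [x79=x81], x80 ↦ [x80], x81 ↦ [x79=x81].
For each subset V ⊆ X/∼, compute π^{-1}(V) ⊆ X and check whether π^{-1}(V) ∈ τ. V is open in τ_Q iff π^{-1}(V) ∈ τ.
  V = {}: π^{-1}(V) = ∅ ∈ τ ✓.
  V = {[x78]}: π^{-1}(V) = {x78} ∉ τ ✗.
  V = {[x79=x81]}: π^{-1}(V) = {x79, x81} ∉ τ ✗.
  V = {[x78], [x79=x81]}: π^{-1}(V) = {x78, x79, x81} ∉ τ ✗.
  V = {[x80]}: π^{-1}(V) = {x80} ∈ τ ✓.
  V = {[x78], [x80]}: π^{-1}(V) = {x78, x80} ∉ τ ✗.
  V = {[x79=x81], [x80]}: π^{-1}(V) = {x79, x80, x81} ∉ τ ✗.
  V = {[x78], [x79=x81], [x80]}: π^{-1}(V) = {x78, x79, x80, x81} ∈ τ ✓.
Open sets in the quotient: τ_Q = {{}, {[x80]}, {[x78], [x79=x81], [x80]}} (3 elements).


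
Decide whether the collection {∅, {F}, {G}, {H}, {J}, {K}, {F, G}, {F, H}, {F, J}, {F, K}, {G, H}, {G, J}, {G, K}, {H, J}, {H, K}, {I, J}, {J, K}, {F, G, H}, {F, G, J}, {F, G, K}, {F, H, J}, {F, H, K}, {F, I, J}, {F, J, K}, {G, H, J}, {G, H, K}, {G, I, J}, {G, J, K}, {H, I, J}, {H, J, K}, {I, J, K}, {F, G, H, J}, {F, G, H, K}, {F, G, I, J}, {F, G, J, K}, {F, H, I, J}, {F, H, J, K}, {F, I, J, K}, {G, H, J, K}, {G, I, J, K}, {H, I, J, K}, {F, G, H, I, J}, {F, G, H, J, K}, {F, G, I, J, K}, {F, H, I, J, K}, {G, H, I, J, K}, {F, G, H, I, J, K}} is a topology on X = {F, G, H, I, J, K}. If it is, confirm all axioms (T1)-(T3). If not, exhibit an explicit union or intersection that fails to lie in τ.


τ is NOT a topology on X.

Axiom (T1): ∅ ∈ τ? Yes; X ∈ τ? Yes.
Axiom (T2/T3): check pairwise unions and intersections of members of τ.
Counterexample for (T2): {G} ∪ {H, I, J} = {G, H, I, J} ∉ τ. Therefore τ is NOT a topology.


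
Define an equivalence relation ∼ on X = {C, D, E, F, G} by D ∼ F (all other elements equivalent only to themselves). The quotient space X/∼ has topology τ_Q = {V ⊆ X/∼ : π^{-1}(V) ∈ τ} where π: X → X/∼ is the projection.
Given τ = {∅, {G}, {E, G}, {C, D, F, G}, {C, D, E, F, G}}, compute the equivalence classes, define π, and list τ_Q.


X/∼ = {[C], [D=F], [E], [G]}; |τ_Q| = 5.

Equivalence classes: [C], [D=F], [E], [G].
Quotient map π: X → X/∼ sends C ↦ [C], D ↦ [D=F], E ↦ [E], F ↦ [D=F], G ↦ [G].
For each subset V ⊆ X/∼, compute π^{-1}(V) ⊆ X and check whether π^{-1}(V) ∈ τ. V is open in τ_Q iff π^{-1}(V) ∈ τ.
  V = {}: π^{-1}(V) = ∅ ∈ τ ✓.
  V = {[C]}: π^{-1}(V) = {C} ∉ τ ✗.
  V = {[D=F]}: π^{-1}(V) = {D, F} ∉ τ ✗.
  V = {[C], [D=F]}: π^{-1}(V) = {C, D, F} ∉ τ ✗.
  V = {[E]}: π^{-1}(V) = {E} ∉ τ ✗.
  V = {[C], [E]}: π^{-1}(V) = {C, E} ∉ τ ✗.
  V = {[D=F], [E]}: π^{-1}(V) = {D, E, F} ∉ τ ✗.
  V = {[C], [D=F], [E]}: π^{-1}(V) = {C, D, E, F} ∉ τ ✗.
  V = {[G]}: π^{-1}(V) = {G} ∈ τ ✓.
  V = {[C], [G]}: π^{-1}(V) = {C, G} ∉ τ ✗.
  V = {[D=F], [G]}: π^{-1}(V) = {D, F, G} ∉ τ ✗.
  V = {[C], [D=F], [G]}: π^{-1}(V) = {C, D, F, G} ∈ τ ✓.
  V = {[E], [G]}: π^{-1}(V) = {E, G} ∈ τ ✓.
  V = {[C], [E], [G]}: π^{-1}(V) = {C, E, G} ∉ τ ✗.
  V = {[D=F], [E], [G]}: π^{-1}(V) = {D, E, F, G} ∉ τ ✗.
  V = {[C], [D=F], [E], [G]}: π^{-1}(V) = {C, D, E, F, G} ∈ τ ✓.
Open sets in the quotient: τ_Q = {{}, {[G]}, {[C], [D=F], [G]}, {[E], [G]}, {[C], [D=F], [E], [G]}} (5 elements).


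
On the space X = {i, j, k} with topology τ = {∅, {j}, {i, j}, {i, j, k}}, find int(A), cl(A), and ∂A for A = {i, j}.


int(A) = {i, j}, cl(A) = {i, j, k}, ∂A = {k}.

Closed sets in (X, τ) are complements of opens:
  closed(X, τ) = {∅, {k}, {i, k}, {i, j, k}}.
int(A) = ⋃ {U ∈ τ : U ⊆ A}. Opens contained in A: ∅, {j}, {i, j}.
Taking the union of these: int(A) = {i, j}.
cl(A) = ⋂ {C closed : A ⊆ C}. Closed sets containing A: {i, j, k}.
Intersecting these: cl(A) = {i, j, k}.
∂A = cl(A) ∖ int(A) = {i, j, k} ∖ {i, j} = {k}.


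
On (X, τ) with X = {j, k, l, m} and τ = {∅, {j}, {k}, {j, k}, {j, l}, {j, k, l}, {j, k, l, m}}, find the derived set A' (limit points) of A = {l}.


A' = {m}

For each x ∈ X, list the open sets U ∈ τ with x ∈ U, then check whether U ∩ (A ∖ {x}) ≠ ∅ for every such U.
  x = j: open {j} ∋ x has {j} ∩ (A ∖ {j}) = ∅, so x is NOT a limit point.
  x = k: open {k} ∋ x has {k} ∩ (A ∖ {k}) = ∅, so x is NOT a limit point.
  x = l: open {j, l} ∋ x has {j, l} ∩ (A ∖ {l}) = ∅, so x is NOT a limit point.
  x = m: opens ∋ x are {j, k, l, m}; each meets A ∖ {m}, so x IS a limit point.
Collecting: A' = {m}.


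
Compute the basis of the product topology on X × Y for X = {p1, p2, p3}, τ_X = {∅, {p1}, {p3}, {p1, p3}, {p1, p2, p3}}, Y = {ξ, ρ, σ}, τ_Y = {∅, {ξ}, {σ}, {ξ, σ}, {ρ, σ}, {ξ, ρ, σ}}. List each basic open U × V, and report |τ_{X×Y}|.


Basis B = {∅ × ∅, {p1} × {ξ}, {p1} × {σ}, {p3} × {ξ}, {p3} × {σ}, {p1} × {ξ, σ}, {p1, p3} × {ξ}, {p1} × {ρ, σ}, {p1, p3} × {σ}, {p3} × {ξ, σ}, {p3} × {ρ, σ}, {p1} × {ξ, ρ, σ}, {p1, p2, p3} × {ξ}, {p1, p2, p3} × {σ}, {p3} × {ξ, ρ, σ}, {p1, p3} × {ξ, σ}, {p1, p3} × {ρ, σ}, {p1, p3} × {ξ, ρ, σ}, {p1, p2, p3} × {ξ, σ}, {p1, p2, p3} × {ρ, σ}, {p1, p2, p3} × {ξ, ρ, σ}}; |τ_{X×Y}| = 70.

Enumerate products U × V with U ∈ τ_X, V ∈ τ_Y (deduplicated):
  ∅ × ∅ = {} (∅)
  {p1} × {ξ} = {(p1,ξ)}
  {p1} × {σ} = {(p1,σ)}
  {p3} × {ξ} = {(p3,ξ)}
  {p3} × {σ} = {(p3,σ)}
  {p1} × {ξ, σ} = {(p1,ξ), (p1,σ)}
  {p1, p3} × {ξ} = {(p1,ξ), (p3,ξ)}
  {p1} × {ρ, σ} = {(p1,ρ), (p1,σ)}
  {p1, p3} × {σ} = {(p1,σ), (p3,σ)}
  {p3} × {ξ, σ} = {(p3,ξ), (p3,σ)}
  {p3} × {ρ, σ} = {(p3,ρ), (p3,σ)}
  {p1} × {ξ, ρ, σ} = {(p1,ξ), (p1,ρ), (p1,σ)}
  {p1, p2, p3} × {ξ} = {(p1,ξ), (p2,ξ), (p3,ξ)}
  {p1, p2, p3} × {σ} = {(p1,σ), (p2,σ), (p3,σ)}
  {p3} × {ξ, ρ, σ} = {(p3,ξ), (p3,ρ), (p3,σ)}
  {p1, p3} × {ξ, σ} = {(p1,ξ), (p1,σ), (p3,ξ), (p3,σ)}
  {p1, p3} × {ρ, σ} = {(p1,ρ), (p1,σ), (p3,ρ), (p3,σ)}
  {p1, p3} × {ξ, ρ, σ} = {(p1,ξ), (p1,ρ), (p1,σ), (p3,ξ), (p3,ρ), (p3,σ)}
  {p1, p2, p3} × {ξ, σ} = {(p1,ξ), (p1,σ), (p2,ξ), (p2,σ), (p3,ξ), (p3,σ)}
  {p1, p2, p3} × {ρ, σ} = {(p1,ρ), (p1,σ), (p2,ρ), (p2,σ), (p3,ρ), (p3,σ)}
  {p1, p2, p3} × {ξ, ρ, σ} = {(p1,ξ), (p1,ρ), (p1,σ), (p2,ξ), (p2,ρ), (p2,σ), (p3,ξ), (p3,ρ), (p3,σ)}
These 21 distinct sets form the basis B.
Close under arbitrary unions to get τ_{X×Y}; counting gives |τ_{X×Y}| = 70.


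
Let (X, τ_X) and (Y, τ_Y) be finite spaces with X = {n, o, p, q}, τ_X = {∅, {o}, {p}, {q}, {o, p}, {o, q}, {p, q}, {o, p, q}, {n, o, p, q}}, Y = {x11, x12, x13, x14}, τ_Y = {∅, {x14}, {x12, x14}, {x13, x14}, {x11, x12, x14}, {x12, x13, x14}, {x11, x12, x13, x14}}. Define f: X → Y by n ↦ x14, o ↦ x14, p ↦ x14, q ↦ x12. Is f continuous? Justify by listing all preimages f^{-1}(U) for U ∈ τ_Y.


f is NOT continuous.

Compute f^{-1}(U) for each U ∈ τ_Y:
  U = ∅: f^{-1}(U) = ∅ ∈ τ_X ✓.
  U = {x14}: f^{-1}(U) = {n, o, p} ∉ τ_X ✗.
  U = {x12, x14}: f^{-1}(U) = {n, o, p, q} ∈ τ_X ✓.
  U = {x13, x14}: f^{-1}(U) = {n, o, p} ∉ τ_X ✗.
  U = {x11, x12, x14}: f^{-1}(U) = {n, o, p, q} ∈ τ_X ✓.
  U = {x12, x13, x14}: f^{-1}(U) = {n, o, p, q} ∈ τ_X ✓.
  U = {x11, x12, x13, x14}: f^{-1}(U) = {n, o, p, q} ∈ τ_X ✓.
Found U = {x14} with f^{-1}(U) = {n, o, p} not in τ_X. Therefore f is NOT continuous.


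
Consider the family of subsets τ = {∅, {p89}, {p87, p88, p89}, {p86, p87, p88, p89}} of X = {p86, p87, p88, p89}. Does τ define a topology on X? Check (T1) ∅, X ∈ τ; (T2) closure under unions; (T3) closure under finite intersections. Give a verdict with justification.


τ IS a topology on X.

Axiom (T1): ∅ ∈ τ? Yes; X ∈ τ? Yes.
Axiom (T2/T3): check pairwise unions and intersections of members of τ.
All pairwise intersections and unions checked — each lies in τ. Therefore τ satisfies (T1), (T2), (T3): it IS a topology on X.


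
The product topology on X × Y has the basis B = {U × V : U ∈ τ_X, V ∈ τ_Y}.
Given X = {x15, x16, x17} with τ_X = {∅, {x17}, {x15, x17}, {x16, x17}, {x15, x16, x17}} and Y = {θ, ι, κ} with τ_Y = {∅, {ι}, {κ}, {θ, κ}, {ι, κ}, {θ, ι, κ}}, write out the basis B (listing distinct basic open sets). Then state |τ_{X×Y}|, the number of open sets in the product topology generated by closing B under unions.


Basis B = {∅ × ∅, {x17} × {ι}, {x17} × {κ}, {x15, x17} × {ι}, {x15, x17} × {κ}, {x16, x17} × {ι}, {x16, x17} × {κ}, {x17} × {θ, κ}, {x17} × {ι, κ}, {x15, x16, x17} × {ι}, {x15, x16, x17} × {κ}, {x17} × {θ, ι, κ}, {x15, x17} × {θ, κ}, {x15, x17} × {ι, κ}, {x16, x17} × {θ, κ}, {x16, x17} × {ι, κ}, {x15, x17} × {θ, ι, κ}, {x15, x16, x17} × {θ, κ}, {x15, x16, x17} × {ι, κ}, {x16, x17} × {θ, ι, κ}, {x15, x16, x17} × {θ, ι, κ}}; |τ_{X×Y}| = 70.

Enumerate products U × V with U ∈ τ_X, V ∈ τ_Y (deduplicated):
  ∅ × ∅ = {} (∅)
  {x17} × {ι} = {(x17,ι)}
  {x17} × {κ} = {(x17,κ)}
  {x15, x17} × {ι} = {(x15,ι), (x17,ι)}
  {x15, x17} × {κ} = {(x15,κ), (x17,κ)}
  {x16, x17} × {ι} = {(x16,ι), (x17,ι)}
  {x16, x17} × {κ} = {(x16,κ), (x17,κ)}
  {x17} × {θ, κ} = {(x17,θ), (x17,κ)}
  {x17} × {ι, κ} = {(x17,ι), (x17,κ)}
  {x15, x16, x17} × {ι} = {(x15,ι), (x16,ι), (x17,ι)}
  {x15, x16, x17} × {κ} = {(x15,κ), (x16,κ), (x17,κ)}
  {x17} × {θ, ι, κ} = {(x17,θ), (x17,ι), (x17,κ)}
  {x15, x17} × {θ, κ} = {(x15,θ), (x15,κ), (x17,θ), (x17,κ)}
  {x15, x17} × {ι, κ} = {(x15,ι), (x15,κ), (x17,ι), (x17,κ)}
  {x16, x17} × {θ, κ} = {(x16,θ), (x16,κ), (x17,θ), (x17,κ)}
  {x16, x17} × {ι, κ} = {(x16,ι), (x16,κ), (x17,ι), (x17,κ)}
  {x15, x17} × {θ, ι, κ} = {(x15,θ), (x15,ι), (x15,κ), (x17,θ), (x17,ι), (x17,κ)}
  {x15, x16, x17} × {θ, κ} = {(x15,θ), (x15,κ), (x16,θ), (x16,κ), (x17,θ), (x17,κ)}
  {x15, x16, x17} × {ι, κ} = {(x15,ι), (x15,κ), (x16,ι), (x16,κ), (x17,ι), (x17,κ)}
  {x16, x17} × {θ, ι, κ} = {(x16,θ), (x16,ι), (x16,κ), (x17,θ), (x17,ι), (x17,κ)}
  {x15, x16, x17} × {θ, ι, κ} = {(x15,θ), (x15,ι), (x15,κ), (x16,θ), (x16,ι), (x16,κ), (x17,θ), (x17,ι), (x17,κ)}
These 21 distinct sets form the basis B.
Close under arbitrary unions to get τ_{X×Y}; counting gives |τ_{X×Y}| = 70.


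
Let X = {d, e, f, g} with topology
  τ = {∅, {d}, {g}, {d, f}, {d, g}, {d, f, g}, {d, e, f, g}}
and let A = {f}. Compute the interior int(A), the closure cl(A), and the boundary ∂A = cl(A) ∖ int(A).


int(A) = ∅, cl(A) = {e, f}, ∂A = {e, f}.

Closed sets in (X, τ) are complements of opens:
  closed(X, τ) = {∅, {e}, {e, f}, {e, g}, {d, e, f}, {e, f, g}, {d, e, f, g}}.
int(A) = ⋃ {U ∈ τ : U ⊆ A}. Opens contained in A: ∅.
Taking the union of these: int(A) = ∅.
cl(A) = ⋂ {C closed : A ⊆ C}. Closed sets containing A: {e, f}, {d, e, f}, {e, f, g}, {d, e, f, g}.
Intersecting these: cl(A) = {e, f}.
∂A = cl(A) ∖ int(A) = {e, f} ∖ ∅ = {e, f}.


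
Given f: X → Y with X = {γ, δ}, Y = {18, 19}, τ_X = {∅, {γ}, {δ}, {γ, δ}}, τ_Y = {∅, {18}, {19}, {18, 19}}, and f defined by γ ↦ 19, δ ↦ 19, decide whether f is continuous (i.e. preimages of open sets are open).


f IS continuous.

Compute f^{-1}(U) for each U ∈ τ_Y:
  U = ∅: f^{-1}(U) = ∅ ∈ τ_X ✓.
  U = {18}: f^{-1}(U) = ∅ ∈ τ_X ✓.
  U = {19}: f^{-1}(U) = {γ, δ} ∈ τ_X ✓.
  U = {18, 19}: f^{-1}(U) = {γ, δ} ∈ τ_X ✓.
Every preimage lies in τ_X, so f IS continuous.


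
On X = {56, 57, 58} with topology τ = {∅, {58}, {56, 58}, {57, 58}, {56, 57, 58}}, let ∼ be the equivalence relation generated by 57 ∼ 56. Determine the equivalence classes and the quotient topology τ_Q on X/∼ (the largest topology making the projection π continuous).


X/∼ = {[56=57], [58]}; |τ_Q| = 3.

Equivalence classes: [56=57], [58].
Quotient map π: X → X/∼ sends 56 ↦ [56=57], 57 ↦ [56=57], 58 ↦ [58].
For each subset V ⊆ X/∼, compute π^{-1}(V) ⊆ X and check whether π^{-1}(V) ∈ τ. V is open in τ_Q iff π^{-1}(V) ∈ τ.
  V = {}: π^{-1}(V) = ∅ ∈ τ ✓.
  V = {[56=57]}: π^{-1}(V) = {56, 57} ∉ τ ✗.
  V = {[58]}: π^{-1}(V) = {58} ∈ τ ✓.
  V = {[56=57], [58]}: π^{-1}(V) = {56, 57, 58} ∈ τ ✓.
Open sets in the quotient: τ_Q = {{}, {[58]}, {[56=57], [58]}} (3 elements).


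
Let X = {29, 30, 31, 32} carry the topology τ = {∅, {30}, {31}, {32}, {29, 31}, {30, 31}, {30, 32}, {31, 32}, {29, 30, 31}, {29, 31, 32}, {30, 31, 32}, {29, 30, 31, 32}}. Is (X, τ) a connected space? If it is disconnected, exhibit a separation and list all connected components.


(X, τ) is disconnected; components = [{30}, {32}, {29, 31}].

Find clopen sets (U ∈ τ with X ∖ U ∈ τ):
  U = ∅, X ∖ U = {29, 30, 31, 32} — both open, so U is clopen.
  U = {30}, X ∖ U = {29, 31, 32} — both open, so U is clopen.
  U = {32}, X ∖ U = {29, 30, 31} — both open, so U is clopen.
  U = {29, 31}, X ∖ U = {30, 32} — both open, so U is clopen.
  U = {30, 32}, X ∖ U = {29, 31} — both open, so U is clopen.
  U = {29, 30, 31}, X ∖ U = {32} — both open, so U is clopen.
  U = {29, 31, 32}, X ∖ U = {30} — both open, so U is clopen.
  U = {29, 30, 31, 32}, X ∖ U = ∅ — both open, so U is clopen.
Nontrivial clopen(s) exist: e.g. {32}. So (X, τ) is disconnected.
Compute connected components by grouping points that agree on all clopens:
  component: {30}
  component: {32}
  component: {29, 31}


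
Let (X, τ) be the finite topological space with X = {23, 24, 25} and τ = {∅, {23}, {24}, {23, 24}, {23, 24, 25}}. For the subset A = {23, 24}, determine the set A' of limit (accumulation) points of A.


A' = {25}

For each x ∈ X, list the open sets U ∈ τ with x ∈ U, then check whether U ∩ (A ∖ {x}) ≠ ∅ for every such U.
  x = 23: open {23} ∋ x has {23} ∩ (A ∖ {23}) = ∅, so x is NOT a limit point.
  x = 24: open {24} ∋ x has {24} ∩ (A ∖ {24}) = ∅, so x is NOT a limit point.
  x = 25: opens ∋ x are {23, 24, 25}; each meets A ∖ {25}, so x IS a limit point.
Collecting: A' = {25}.


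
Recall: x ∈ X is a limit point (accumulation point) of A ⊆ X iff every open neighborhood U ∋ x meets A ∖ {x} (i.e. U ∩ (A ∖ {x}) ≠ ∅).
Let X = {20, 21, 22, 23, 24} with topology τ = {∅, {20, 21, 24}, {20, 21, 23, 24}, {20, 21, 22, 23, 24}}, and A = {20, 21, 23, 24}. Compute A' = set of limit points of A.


A' = {20, 21, 22, 23, 24}

For each x ∈ X, list the open sets U ∈ τ with x ∈ U, then check whether U ∩ (A ∖ {x}) ≠ ∅ for every such U.
  x = 20: opens ∋ x are {20, 21, 24}, {20, 21, 23, 24}, {20, 21, 22, 23, 24}; each meets A ∖ {20}, so x IS a limit point.
  x = 21: opens ∋ x are {20, 21, 24}, {20, 21, 23, 24}, {20, 21, 22, 23, 24}; each meets A ∖ {21}, so x IS a limit point.
  x = 22: opens ∋ x are {20, 21, 22, 23, 24}; each meets A ∖ {22}, so x IS a limit point.
  x = 23: opens ∋ x are {20, 21, 23, 24}, {20, 21, 22, 23, 24}; each meets A ∖ {23}, so x IS a limit point.
  x = 24: opens ∋ x are {20, 21, 24}, {20, 21, 23, 24}, {20, 21, 22, 23, 24}; each meets A ∖ {24}, so x IS a limit point.
Collecting: A' = {20, 21, 22, 23, 24}.


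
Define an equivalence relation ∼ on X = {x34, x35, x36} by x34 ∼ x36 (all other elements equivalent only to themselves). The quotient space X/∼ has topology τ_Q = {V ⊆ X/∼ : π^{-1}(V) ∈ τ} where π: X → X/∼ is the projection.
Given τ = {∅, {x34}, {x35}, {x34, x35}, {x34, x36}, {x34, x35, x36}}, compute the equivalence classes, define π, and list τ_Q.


X/∼ = {[x34=x36], [x35]}; |τ_Q| = 4.

Equivalence classes: [x34=x36], [x35].
Quotient map π: X → X/∼ sends x34 ↦ [x34=x36], x35 ↦ [x35], x36 ↦ [x34=x36].
For each subset V ⊆ X/∼, compute π^{-1}(V) ⊆ X and check whether π^{-1}(V) ∈ τ. V is open in τ_Q iff π^{-1}(V) ∈ τ.
  V = {}: π^{-1}(V) = ∅ ∈ τ ✓.
  V = {[x34=x36]}: π^{-1}(V) = {x34, x36} ∈ τ ✓.
  V = {[x35]}: π^{-1}(V) = {x35} ∈ τ ✓.
  V = {[x34=x36], [x35]}: π^{-1}(V) = {x34, x35, x36} ∈ τ ✓.
Open sets in the quotient: τ_Q = {{}, {[x34=x36]}, {[x35]}, {[x34=x36], [x35]}} (4 elements).


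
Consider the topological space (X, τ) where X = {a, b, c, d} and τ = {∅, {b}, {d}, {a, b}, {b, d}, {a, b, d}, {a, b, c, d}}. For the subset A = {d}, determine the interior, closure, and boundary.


int(A) = {d}, cl(A) = {c, d}, ∂A = {c}.

Closed sets in (X, τ) are complements of opens:
  closed(X, τ) = {∅, {c}, {a, c}, {c, d}, {a, b, c}, {a, c, d}, {a, b, c, d}}.
int(A) = ⋃ {U ∈ τ : U ⊆ A}. Opens contained in A: ∅, {d}.
Taking the union of these: int(A) = {d}.
cl(A) = ⋂ {C closed : A ⊆ C}. Closed sets containing A: {c, d}, {a, c, d}, {a, b, c, d}.
Intersecting these: cl(A) = {c, d}.
∂A = cl(A) ∖ int(A) = {c, d} ∖ {d} = {c}.


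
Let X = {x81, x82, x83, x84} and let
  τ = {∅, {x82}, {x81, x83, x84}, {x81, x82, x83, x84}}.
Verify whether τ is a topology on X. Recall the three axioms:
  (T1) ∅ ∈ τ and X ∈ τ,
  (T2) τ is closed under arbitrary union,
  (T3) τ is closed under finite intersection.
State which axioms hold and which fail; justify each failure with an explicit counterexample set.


τ IS a topology on X.

Axiom (T1): ∅ ∈ τ? Yes; X ∈ τ? Yes.
Axiom (T2/T3): check pairwise unions and intersections of members of τ.
All pairwise intersections and unions checked — each lies in τ. Therefore τ satisfies (T1), (T2), (T3): it IS a topology on X.


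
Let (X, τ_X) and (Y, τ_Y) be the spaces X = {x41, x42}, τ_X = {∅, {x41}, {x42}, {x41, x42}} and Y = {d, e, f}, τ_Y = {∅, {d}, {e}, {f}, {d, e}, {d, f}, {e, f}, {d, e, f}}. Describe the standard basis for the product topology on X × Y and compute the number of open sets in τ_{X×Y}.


Basis B = {∅ × ∅, {x41} × {d}, {x41} × {e}, {x41} × {f}, {x42} × {d}, {x42} × {e}, {x42} × {f}, {x41} × {d, e}, {x41} × {d, f}, {x41, x42} × {d}, {x41} × {e, f}, {x41, x42} × {e}, {x41, x42} × {f}, {x42} × {d, e}, {x42} × {d, f}, {x42} × {e, f}, {x41} × {d, e, f}, {x42} × {d, e, f}, {x41, x42} × {d, e}, {x41, x42} × {d, f}, {x41, x42} × {e, f}, {x41, x42} × {d, e, f}}; |τ_{X×Y}| = 64.

Enumerate products U × V with U ∈ τ_X, V ∈ τ_Y (deduplicated):
  ∅ × ∅ = {} (∅)
  {x41} × {d} = {(x41,d)}
  {x41} × {e} = {(x41,e)}
  {x41} × {f} = {(x41,f)}
  {x42} × {d} = {(x42,d)}
  {x42} × {e} = {(x42,e)}
  {x42} × {f} = {(x42,f)}
  {x41} × {d, e} = {(x41,d), (x41,e)}
  {x41} × {d, f} = {(x41,d), (x41,f)}
  {x41, x42} × {d} = {(x41,d), (x42,d)}
  {x41} × {e, f} = {(x41,e), (x41,f)}
  {x41, x42} × {e} = {(x41,e), (x42,e)}
  {x41, x42} × {f} = {(x41,f), (x42,f)}
  {x42} × {d, e} = {(x42,d), (x42,e)}
  {x42} × {d, f} = {(x42,d), (x42,f)}
  {x42} × {e, f} = {(x42,e), (x42,f)}
  {x41} × {d, e, f} = {(x41,d), (x41,e), (x41,f)}
  {x42} × {d, e, f} = {(x42,d), (x42,e), (x42,f)}
  {x41, x42} × {d, e} = {(x41,d), (x41,e), (x42,d), (x42,e)}
  {x41, x42} × {d, f} = {(x41,d), (x41,f), (x42,d), (x42,f)}
  {x41, x42} × {e, f} = {(x41,e), (x41,f), (x42,e), (x42,f)}
  {x41, x42} × {d, e, f} = {(x41,d), (x41,e), (x41,f), (x42,d), (x42,e), (x42,f)}
These 22 distinct sets form the basis B.
Close under arbitrary unions to get τ_{X×Y}; counting gives |τ_{X×Y}| = 64.


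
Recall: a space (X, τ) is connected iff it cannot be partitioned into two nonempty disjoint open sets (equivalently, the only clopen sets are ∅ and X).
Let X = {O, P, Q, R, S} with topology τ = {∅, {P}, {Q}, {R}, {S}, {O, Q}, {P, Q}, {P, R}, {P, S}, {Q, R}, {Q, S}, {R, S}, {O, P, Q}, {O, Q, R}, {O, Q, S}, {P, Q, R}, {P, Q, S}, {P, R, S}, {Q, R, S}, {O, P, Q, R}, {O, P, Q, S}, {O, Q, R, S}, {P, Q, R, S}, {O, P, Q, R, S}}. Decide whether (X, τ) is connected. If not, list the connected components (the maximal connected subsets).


(X, τ) is disconnected; components = [{P}, {R}, {S}, {O, Q}].

Find clopen sets (U ∈ τ with X ∖ U ∈ τ):
  U = ∅, X ∖ U = {O, P, Q, R, S} — both open, so U is clopen.
  U = {P}, X ∖ U = {O, Q, R, S} — both open, so U is clopen.
  U = {R}, X ∖ U = {O, P, Q, S} — both open, so U is clopen.
  U = {S}, X ∖ U = {O, P, Q, R} — both open, so U is clopen.
  U = {O, Q}, X ∖ U = {P, R, S} — both open, so U is clopen.
  U = {P, R}, X ∖ U = {O, Q, S} — both open, so U is clopen.
  U = {P, S}, X ∖ U = {O, Q, R} — both open, so U is clopen.
  U = {R, S}, X ∖ U = {O, P, Q} — both open, so U is clopen.
  U = {O, P, Q}, X ∖ U = {R, S} — both open, so U is clopen.
  U = {O, Q, R}, X ∖ U = {P, S} — both open, so U is clopen.
  U = {O, Q, S}, X ∖ U = {P, R} — both open, so U is clopen.
  U = {P, R, S}, X ∖ U = {O, Q} — both open, so U is clopen.
  U = {O, P, Q, R}, X ∖ U = {S} — both open, so U is clopen.
  U = {O, P, Q, S}, X ∖ U = {R} — both open, so U is clopen.
  U = {O, Q, R, S}, X ∖ U = {P} — both open, so U is clopen.
  U = {O, P, Q, R, S}, X ∖ U = ∅ — both open, so U is clopen.
Nontrivial clopen(s) exist: e.g. {P, R, S}. So (X, τ) is disconnected.
Compute connected components by grouping points that agree on all clopens:
  component: {P}
  component: {R}
  component: {S}
  component: {O, Q}


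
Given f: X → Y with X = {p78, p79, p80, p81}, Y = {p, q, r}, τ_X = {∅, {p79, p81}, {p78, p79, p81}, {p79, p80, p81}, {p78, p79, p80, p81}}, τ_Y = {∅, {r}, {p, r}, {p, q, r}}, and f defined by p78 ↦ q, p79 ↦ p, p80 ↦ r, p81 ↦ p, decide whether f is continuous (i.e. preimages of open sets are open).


f is NOT continuous.

Compute f^{-1}(U) for each U ∈ τ_Y:
  U = ∅: f^{-1}(U) = ∅ ∈ τ_X ✓.
  U = {r}: f^{-1}(U) = {p80} ∉ τ_X ✗.
  U = {p, r}: f^{-1}(U) = {p79, p80, p81} ∈ τ_X ✓.
  U = {p, q, r}: f^{-1}(U) = {p78, p79, p80, p81} ∈ τ_X ✓.
Found U = {r} with f^{-1}(U) = {p80} not in τ_X. Therefore f is NOT continuous.


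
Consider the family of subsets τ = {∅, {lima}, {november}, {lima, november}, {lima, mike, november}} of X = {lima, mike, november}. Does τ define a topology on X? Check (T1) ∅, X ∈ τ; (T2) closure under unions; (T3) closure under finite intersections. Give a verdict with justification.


τ IS a topology on X.

Axiom (T1): ∅ ∈ τ? Yes; X ∈ τ? Yes.
Axiom (T2/T3): check pairwise unions and intersections of members of τ.
All pairwise intersections and unions checked — each lies in τ. Therefore τ satisfies (T1), (T2), (T3): it IS a topology on X.


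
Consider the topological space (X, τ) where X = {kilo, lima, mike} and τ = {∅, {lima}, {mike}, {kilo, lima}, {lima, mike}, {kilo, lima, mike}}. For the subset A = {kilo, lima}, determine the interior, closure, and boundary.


int(A) = {kilo, lima}, cl(A) = {kilo, lima}, ∂A = ∅.

Closed sets in (X, τ) are complements of opens:
  closed(X, τ) = {∅, {kilo}, {mike}, {kilo, lima}, {kilo, mike}, {kilo, lima, mike}}.
int(A) = ⋃ {U ∈ τ : U ⊆ A}. Opens contained in A: ∅, {lima}, {kilo, lima}.
Taking the union of these: int(A) = {kilo, lima}.
cl(A) = ⋂ {C closed : A ⊆ C}. Closed sets containing A: {kilo, lima}, {kilo, lima, mike}.
Intersecting these: cl(A) = {kilo, lima}.
∂A = cl(A) ∖ int(A) = {kilo, lima} ∖ {kilo, lima} = ∅.


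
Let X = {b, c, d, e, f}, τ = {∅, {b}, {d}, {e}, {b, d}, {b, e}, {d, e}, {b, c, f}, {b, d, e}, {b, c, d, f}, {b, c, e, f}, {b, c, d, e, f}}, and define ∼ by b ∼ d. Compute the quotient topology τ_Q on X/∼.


X/∼ = {[b=d], [c], [e], [f]}; |τ_Q| = 6.

Equivalence classes: [b=d], [c], [e], [f].
Quotient map π: X → X/∼ sends b ↦ [b=d], c ↦ [c], d ↦ [b=d], e ↦ [e], f ↦ [f].
For each subset V ⊆ X/∼, compute π^{-1}(V) ⊆ X and check whether π^{-1}(V) ∈ τ. V is open in τ_Q iff π^{-1}(V) ∈ τ.
  V = {}: π^{-1}(V) = ∅ ∈ τ ✓.
  V = {[b=d]}: π^{-1}(V) = {b, d} ∈ τ ✓.
  V = {[c]}: π^{-1}(V) = {c} ∉ τ ✗.
  V = {[b=d], [c]}: π^{-1}(V) = {b, c, d} ∉ τ ✗.
  V = {[e]}: π^{-1}(V) = {e} ∈ τ ✓.
  V = {[b=d], [e]}: π^{-1}(V) = {b, d, e} ∈ τ ✓.
  V = {[c], [e]}: π^{-1}(V) = {c, e} ∉ τ ✗.
  V = {[b=d], [c], [e]}: π^{-1}(V) = {b, c, d, e} ∉ τ ✗.
  V = {[f]}: π^{-1}(V) = {f} ∉ τ ✗.
  V = {[b=d], [f]}: π^{-1}(V) = {b, d, f} ∉ τ ✗.
  V = {[c], [f]}: π^{-1}(V) = {c, f} ∉ τ ✗.
  V = {[b=d], [c], [f]}: π^{-1}(V) = {b, c, d, f} ∈ τ ✓.
  V = {[e], [f]}: π^{-1}(V) = {e, f} ∉ τ ✗.
  V = {[b=d], [e], [f]}: π^{-1}(V) = {b, d, e, f} ∉ τ ✗.
  V = {[c], [e], [f]}: π^{-1}(V) = {c, e, f} ∉ τ ✗.
  V = {[b=d], [c], [e], [f]}: π^{-1}(V) = {b, c, d, e, f} ∈ τ ✓.
Open sets in the quotient: τ_Q = {{}, {[b=d]}, {[e]}, {[b=d], [e]}, {[b=d], [c], [f]}, {[b=d], [c], [e], [f]}} (6 elements).


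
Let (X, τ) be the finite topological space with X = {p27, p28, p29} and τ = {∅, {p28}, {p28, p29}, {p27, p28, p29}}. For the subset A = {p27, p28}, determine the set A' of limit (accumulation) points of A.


A' = {p27, p29}

For each x ∈ X, list the open sets U ∈ τ with x ∈ U, then check whether U ∩ (A ∖ {x}) ≠ ∅ for every such U.
  x = p27: opens ∋ x are {p27, p28, p29}; each meets A ∖ {p27}, so x IS a limit point.
  x = p28: open {p28} ∋ x has {p28} ∩ (A ∖ {p28}) = ∅, so x is NOT a limit point.
  x = p29: opens ∋ x are {p28, p29}, {p27, p28, p29}; each meets A ∖ {p29}, so x IS a limit point.
Collecting: A' = {p27, p29}.


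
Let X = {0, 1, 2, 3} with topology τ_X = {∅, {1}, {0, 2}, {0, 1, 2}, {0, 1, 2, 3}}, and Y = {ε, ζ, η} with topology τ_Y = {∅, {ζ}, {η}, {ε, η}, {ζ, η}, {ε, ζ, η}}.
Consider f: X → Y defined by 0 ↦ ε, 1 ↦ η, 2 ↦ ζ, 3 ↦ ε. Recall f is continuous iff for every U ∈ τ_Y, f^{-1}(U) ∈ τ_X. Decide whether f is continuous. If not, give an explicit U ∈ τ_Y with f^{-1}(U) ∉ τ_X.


f is NOT continuous.

Compute f^{-1}(U) for each U ∈ τ_Y:
  U = ∅: f^{-1}(U) = ∅ ∈ τ_X ✓.
  U = {ζ}: f^{-1}(U) = {2} ∉ τ_X ✗.
  U = {η}: f^{-1}(U) = {1} ∈ τ_X ✓.
  U = {ε, η}: f^{-1}(U) = {0, 1, 3} ∉ τ_X ✗.
  U = {ζ, η}: f^{-1}(U) = {1, 2} ∉ τ_X ✗.
  U = {ε, ζ, η}: f^{-1}(U) = {0, 1, 2, 3} ∈ τ_X ✓.
Found U = {ζ} with f^{-1}(U) = {2} not in τ_X. Therefore f is NOT continuous.


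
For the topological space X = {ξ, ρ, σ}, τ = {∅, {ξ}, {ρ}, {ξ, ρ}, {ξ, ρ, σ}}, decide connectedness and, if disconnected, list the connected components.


(X, τ) is connected.

Find clopen sets (U ∈ τ with X ∖ U ∈ τ):
  U = ∅, X ∖ U = {ξ, ρ, σ} — both open, so U is clopen.
  U = {ξ, ρ, σ}, X ∖ U = ∅ — both open, so U is clopen.
Only trivial clopens (∅ and X) exist, so (X, τ) is connected.
Compute connected components by grouping points that agree on all clopens:
  component: {ξ, ρ, σ}


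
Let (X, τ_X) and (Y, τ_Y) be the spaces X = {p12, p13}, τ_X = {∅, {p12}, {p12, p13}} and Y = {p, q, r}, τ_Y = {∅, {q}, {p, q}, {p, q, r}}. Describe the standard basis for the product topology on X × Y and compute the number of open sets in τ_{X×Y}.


Basis B = {∅ × ∅, {p12} × {q}, {p12} × {p, q}, {p12, p13} × {q}, {p12} × {p, q, r}, {p12, p13} × {p, q}, {p12, p13} × {p, q, r}}; |τ_{X×Y}| = 10.

Enumerate products U × V with U ∈ τ_X, V ∈ τ_Y (deduplicated):
  ∅ × ∅ = {} (∅)
  {p12} × {q} = {(p12,q)}
  {p12} × {p, q} = {(p12,p), (p12,q)}
  {p12, p13} × {q} = {(p12,q), (p13,q)}
  {p12} × {p, q, r} = {(p12,p), (p12,q), (p12,r)}
  {p12, p13} × {p, q} = {(p12,p), (p12,q), (p13,p), (p13,q)}
  {p12, p13} × {p, q, r} = {(p12,p), (p12,q), (p12,r), (p13,p), (p13,q), (p13,r)}
These 7 distinct sets form the basis B.
Close under arbitrary unions to get τ_{X×Y}; counting gives |τ_{X×Y}| = 10.


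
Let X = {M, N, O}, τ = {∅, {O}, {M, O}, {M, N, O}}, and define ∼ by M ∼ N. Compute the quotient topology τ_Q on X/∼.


X/∼ = {[M=N], [O]}; |τ_Q| = 3.

Equivalence classes: [M=N], [O].
Quotient map π: X → X/∼ sends M ↦ [M=N], N ↦ [M=N], O ↦ [O].
For each subset V ⊆ X/∼, compute π^{-1}(V) ⊆ X and check whether π^{-1}(V) ∈ τ. V is open in τ_Q iff π^{-1}(V) ∈ τ.
  V = {}: π^{-1}(V) = ∅ ∈ τ ✓.
  V = {[M=N]}: π^{-1}(V) = {M, N} ∉ τ ✗.
  V = {[O]}: π^{-1}(V) = {O} ∈ τ ✓.
  V = {[M=N], [O]}: π^{-1}(V) = {M, N, O} ∈ τ ✓.
Open sets in the quotient: τ_Q = {{}, {[O]}, {[M=N], [O]}} (3 elements).
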